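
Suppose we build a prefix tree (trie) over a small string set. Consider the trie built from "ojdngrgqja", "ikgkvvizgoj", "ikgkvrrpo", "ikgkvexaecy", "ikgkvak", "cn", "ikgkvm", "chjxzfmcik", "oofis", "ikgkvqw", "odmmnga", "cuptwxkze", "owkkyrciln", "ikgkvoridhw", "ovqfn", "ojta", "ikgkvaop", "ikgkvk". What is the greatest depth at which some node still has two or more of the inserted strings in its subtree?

Equivalently: take the maximum, over all pairs, of their longest common prefix length.
e.g. "ikgkvak" and "ikgkvaop" share the prefix "ikgkva" of length 6; no pair shares a longer one.
Longest shared-prefix length: 6

6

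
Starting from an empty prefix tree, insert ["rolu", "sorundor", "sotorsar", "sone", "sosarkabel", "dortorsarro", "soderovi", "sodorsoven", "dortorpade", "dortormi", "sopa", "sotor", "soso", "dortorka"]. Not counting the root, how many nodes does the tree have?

63

For each word, the new-node count is its length minus the longest prefix already in the trie:
  "rolu" → 4 new (r, o, l, u)
  "sorundor" → 8 new (s, o, r, u, n, d, o, r)
  "sotorsar" → prefix "so" already present; 6 new (t, o, r, s, a, r)
  "sone" → prefix "so" already present; 2 new (n, e)
  "sosarkabel" → prefix "so" already present; 8 new (s, a, r, k, a, b, e, l)
  "dortorsarro" → 11 new (d, o, r, t, o, r, s, a, r, r, o)
  "soderovi" → prefix "so" already present; 6 new (d, e, r, o, v, i)
  "sodorsoven" → prefix "sod" already present; 7 new (o, r, s, o, v, e, n)
  "dortorpade" → prefix "dortor" already present; 4 new (p, a, d, e)
  "dortormi" → prefix "dortor" already present; 2 new (m, i)
  "sopa" → prefix "so" already present; 2 new (p, a)
  "sotor" → prefix "sotor" already present; 0 new (none)
  "soso" → prefix "sos" already present; 1 new (o)
  "dortorka" → prefix "dortor" already present; 2 new (k, a)
Total nodes = 4 + 8 + 6 + 2 + 8 + 11 + 6 + 7 + 4 + 2 + 2 + 0 + 1 + 2 = 63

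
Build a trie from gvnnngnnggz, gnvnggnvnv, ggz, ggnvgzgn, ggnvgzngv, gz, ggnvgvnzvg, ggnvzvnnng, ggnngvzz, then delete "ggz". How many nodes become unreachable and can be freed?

1

A node on "ggz"'s path can go only if nothing else ends at it or branches off below it.
The suffix "z" (1 node) is used only by "ggz"; the node for "gg" still has the child "n", so pruning stops there.
Nodes removed: 1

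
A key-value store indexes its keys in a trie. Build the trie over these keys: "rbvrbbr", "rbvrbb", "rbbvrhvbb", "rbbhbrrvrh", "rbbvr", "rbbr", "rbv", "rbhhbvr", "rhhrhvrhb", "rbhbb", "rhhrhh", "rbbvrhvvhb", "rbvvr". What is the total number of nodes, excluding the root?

Insert word by word; a character creates a node only if that edge doesn't already exist:
  "rbvrbbr" → 7 new (r, b, v, r, b, b, r)
  "rbvrbb" → prefix "rbvrbb" already present; 0 new (none)
  "rbbvrhvbb" → prefix "rb" already present; 7 new (b, v, r, h, v, b, b)
  "rbbhbrrvrh" → prefix "rbb" already present; 7 new (h, b, r, r, v, r, h)
  "rbbvr" → prefix "rbbvr" already present; 0 new (none)
  "rbbr" → prefix "rbb" already present; 1 new (r)
  "rbv" → prefix "rbv" already present; 0 new (none)
  "rbhhbvr" → prefix "rb" already present; 5 new (h, h, b, v, r)
  "rhhrhvrhb" → prefix "r" already present; 8 new (h, h, r, h, v, r, h, b)
  "rbhbb" → prefix "rbh" already present; 2 new (b, b)
  "rhhrhh" → prefix "rhhrh" already present; 1 new (h)
  "rbbvrhvvhb" → prefix "rbbvrhv" already present; 3 new (v, h, b)
  "rbvvr" → prefix "rbv" already present; 2 new (v, r)
Total nodes = 7 + 0 + 7 + 7 + 0 + 1 + 0 + 5 + 8 + 2 + 1 + 3 + 2 = 43

43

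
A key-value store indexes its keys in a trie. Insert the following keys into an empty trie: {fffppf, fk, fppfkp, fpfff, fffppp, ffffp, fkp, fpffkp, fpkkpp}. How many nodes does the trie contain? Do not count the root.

25

Trie structure (* marks end of a word):
(root)
└─ f
   ├─ f
   │  └─ f
   │     ├─ f
   │     │  └─ p *
   │     └─ p
   │        └─ p
   │           ├─ f *
   │           └─ p *
   ├─ k *
   │  └─ p *
   └─ p
      ├─ f
      │  └─ f
      │     ├─ f *
      │     └─ k
      │        └─ p *
      ├─ k
      │  └─ k
      │     └─ p
      │        └─ p *
      └─ p
         └─ f
            └─ k
               └─ p *
Counting every labelled node above: 25.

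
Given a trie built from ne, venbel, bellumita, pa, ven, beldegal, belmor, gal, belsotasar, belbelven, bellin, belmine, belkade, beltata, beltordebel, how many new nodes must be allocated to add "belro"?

"bel" is already a path in the trie; the remaining "ro" must be added.
New nodes needed: |"belro"| − 3 = 5 − 3 = 2.

2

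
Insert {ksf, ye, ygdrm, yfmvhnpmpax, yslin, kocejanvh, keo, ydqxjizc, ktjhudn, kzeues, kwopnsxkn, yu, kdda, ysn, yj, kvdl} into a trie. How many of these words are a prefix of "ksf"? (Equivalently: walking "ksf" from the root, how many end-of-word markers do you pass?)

Traverse "ksf" character by character; count nodes along the way that are marked as word ends.
Prefixes of the query that are stored words: "ksf"
Count: 1

1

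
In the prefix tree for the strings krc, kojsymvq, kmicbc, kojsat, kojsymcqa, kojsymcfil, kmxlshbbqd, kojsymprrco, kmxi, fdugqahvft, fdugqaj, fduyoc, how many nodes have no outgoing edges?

12

Leaves are exactly the stored words that no other stored word extends.
Those words: "fdugqahvft", "fdugqaj", "fduyoc", "kmicbc", "kmxi", "kmxlshbbqd", "kojsat", "kojsymcfil", "kojsymcqa", "kojsymprrco", "kojsymvq", "krc"
Leaf count: 12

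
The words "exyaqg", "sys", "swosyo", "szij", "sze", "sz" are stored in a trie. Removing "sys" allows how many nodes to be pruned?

After clearing the end-marker at "sys", prune upward until reaching a node still needed by another word.
The suffix "ys" (2 nodes) is used only by "sys"; the node for "s" still has the child "w", so pruning stops there.
Nodes removed: 2

2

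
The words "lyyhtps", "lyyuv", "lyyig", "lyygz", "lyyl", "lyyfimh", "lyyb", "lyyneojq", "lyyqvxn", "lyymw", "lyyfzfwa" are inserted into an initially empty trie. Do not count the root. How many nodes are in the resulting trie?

Insert word by word; a character creates a node only if that edge doesn't already exist:
  "lyyhtps" → 7 new (l, y, y, h, t, p, s)
  "lyyuv" → prefix "lyy" already present; 2 new (u, v)
  "lyyig" → prefix "lyy" already present; 2 new (i, g)
  "lyygz" → prefix "lyy" already present; 2 new (g, z)
  "lyyl" → prefix "lyy" already present; 1 new (l)
  "lyyfimh" → prefix "lyy" already present; 4 new (f, i, m, h)
  "lyyb" → prefix "lyy" already present; 1 new (b)
  "lyyneojq" → prefix "lyy" already present; 5 new (n, e, o, j, q)
  "lyyqvxn" → prefix "lyy" already present; 4 new (q, v, x, n)
  "lyymw" → prefix "lyy" already present; 2 new (m, w)
  "lyyfzfwa" → prefix "lyyf" already present; 4 new (z, f, w, a)
Total nodes = 7 + 2 + 2 + 2 + 1 + 4 + 1 + 5 + 4 + 2 + 4 = 34

34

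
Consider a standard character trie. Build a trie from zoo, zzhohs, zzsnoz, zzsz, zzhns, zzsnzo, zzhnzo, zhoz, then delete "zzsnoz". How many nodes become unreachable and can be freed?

2

Walk "zzsnoz" from the leaf back toward the root, removing each node that no remaining word uses.
The suffix "oz" (2 nodes) is used only by "zzsnoz"; the node for "zzsn" still has the child "z", so pruning stops there.
Nodes removed: 2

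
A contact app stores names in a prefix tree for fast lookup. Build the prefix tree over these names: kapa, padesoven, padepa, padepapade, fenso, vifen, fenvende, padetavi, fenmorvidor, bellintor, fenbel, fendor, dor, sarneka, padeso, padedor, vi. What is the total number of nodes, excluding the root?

For each word, the new-node count is its length minus the longest prefix already in the trie:
  "kapa" → 4 new (k, a, p, a)
  "padesoven" → 9 new (p, a, d, e, s, o, v, e, n)
  "padepa" → prefix "pade" already present; 2 new (p, a)
  "padepapade" → prefix "padepa" already present; 4 new (p, a, d, e)
  "fenso" → 5 new (f, e, n, s, o)
  "vifen" → 5 new (v, i, f, e, n)
  "fenvende" → prefix "fen" already present; 5 new (v, e, n, d, e)
  "padetavi" → prefix "pade" already present; 4 new (t, a, v, i)
  "fenmorvidor" → prefix "fen" already present; 8 new (m, o, r, v, i, d, o, r)
  "bellintor" → 9 new (b, e, l, l, i, n, t, o, r)
  "fenbel" → prefix "fen" already present; 3 new (b, e, l)
  "fendor" → prefix "fen" already present; 3 new (d, o, r)
  "dor" → 3 new (d, o, r)
  "sarneka" → 7 new (s, a, r, n, e, k, a)
  "padeso" → prefix "padeso" already present; 0 new (none)
  "padedor" → prefix "pade" already present; 3 new (d, o, r)
  "vi" → prefix "vi" already present; 0 new (none)
Total nodes = 4 + 9 + 2 + 4 + 5 + 5 + 5 + 4 + 8 + 9 + 3 + 3 + 3 + 7 + 0 + 3 + 0 = 74

74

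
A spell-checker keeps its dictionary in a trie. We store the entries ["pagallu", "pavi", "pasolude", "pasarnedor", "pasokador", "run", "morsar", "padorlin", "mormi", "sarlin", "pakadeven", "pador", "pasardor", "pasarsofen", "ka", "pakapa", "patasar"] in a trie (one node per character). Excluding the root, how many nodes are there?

74

Count nodes per top-level branch (shared prefixes stored once):
  'k'-branch (ka): 2 nodes
  'm'-branch (mormi, morsar): 8 nodes
  'p'-branch (pador, padorlin, pagallu, pakadeven, pakapa, pasardor, pasarnedor, pasarsofen, pasokador, pasolude, patasar, pavi): 55 nodes
  'r'-branch (run): 3 nodes
  's'-branch (sarlin): 6 nodes
Sum: 74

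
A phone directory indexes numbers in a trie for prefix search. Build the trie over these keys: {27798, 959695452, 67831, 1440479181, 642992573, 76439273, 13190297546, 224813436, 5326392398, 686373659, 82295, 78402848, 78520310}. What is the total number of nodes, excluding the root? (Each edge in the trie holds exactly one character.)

99

Count nodes per top-level branch (shared prefixes stored once):
  '1'-branch (13190297546, 1440479181): 20 nodes
  '2'-branch (224813436, 27798): 13 nodes
  '5'-branch (5326392398): 10 nodes
  '6'-branch (642992573, 67831, 686373659): 21 nodes
  '7'-branch (76439273, 78402848, 78520310): 21 nodes
  '8'-branch (82295): 5 nodes
  '9'-branch (959695452): 9 nodes
Sum: 99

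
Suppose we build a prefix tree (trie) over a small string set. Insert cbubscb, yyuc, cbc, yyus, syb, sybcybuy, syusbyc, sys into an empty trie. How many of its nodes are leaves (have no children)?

7

Leaves are exactly the stored words that no other stored word extends.
Those words: "cbc", "cbubscb", "sybcybuy", "sys", "syusbyc", "yyuc", "yyus"
Leaf count: 7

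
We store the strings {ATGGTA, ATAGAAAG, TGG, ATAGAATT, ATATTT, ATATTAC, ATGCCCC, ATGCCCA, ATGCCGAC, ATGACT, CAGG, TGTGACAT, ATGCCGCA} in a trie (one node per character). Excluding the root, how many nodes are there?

45

Count nodes per top-level branch (shared prefixes stored once):
  'A'-branch (ATAGAAAG, ATAGAATT, ATATTAC, ATATTT, ATGACT, ATGCCCA, ATGCCCC, ATGCCGAC, ATGCCGCA, ATGGTA): 32 nodes
  'C'-branch (CAGG): 4 nodes
  'T'-branch (TGG, TGTGACAT): 9 nodes
Sum: 45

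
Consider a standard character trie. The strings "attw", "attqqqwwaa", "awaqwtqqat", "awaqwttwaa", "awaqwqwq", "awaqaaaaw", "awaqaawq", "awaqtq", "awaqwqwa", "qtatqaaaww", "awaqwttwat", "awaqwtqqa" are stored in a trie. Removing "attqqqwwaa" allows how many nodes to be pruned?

After clearing the end-marker at "attqqqwwaa", prune upward until reaching a node still needed by another word.
The suffix "qqqwwaa" (7 nodes) is used only by "attqqqwwaa"; the node for "att" still has the child "w", so pruning stops there.
Nodes removed: 7

7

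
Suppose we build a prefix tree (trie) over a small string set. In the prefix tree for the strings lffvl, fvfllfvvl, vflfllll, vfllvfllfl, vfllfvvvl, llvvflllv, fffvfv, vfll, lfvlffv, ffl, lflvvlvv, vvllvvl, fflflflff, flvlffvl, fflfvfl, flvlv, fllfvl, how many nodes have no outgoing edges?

15

A leaf is a node with no children — equivalently, the end of a word that is not a proper prefix of any other stored word.
Those words: "fffvfv", "fflflflff", "fflfvfl", "fllfvl", "flvlffvl", "flvlv", "fvfllfvvl", "lffvl", "lflvvlvv", "lfvlffv", "llvvflllv", "vflfllll", "vfllfvvvl", "vfllvfllfl", "vvllvvl"
Leaf count: 15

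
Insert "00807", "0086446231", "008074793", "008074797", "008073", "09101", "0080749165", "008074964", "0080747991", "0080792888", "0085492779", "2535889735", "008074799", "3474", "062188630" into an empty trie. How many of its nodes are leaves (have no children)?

A leaf is a node with no children — equivalently, the end of a word that is not a proper prefix of any other stored word.
Those words: "008073", "008074793", "008074797", "0080747991", "0080749165", "008074964", "0080792888", "0085492779", "0086446231", "062188630", "09101", "2535889735", "3474"
Leaf count: 13

13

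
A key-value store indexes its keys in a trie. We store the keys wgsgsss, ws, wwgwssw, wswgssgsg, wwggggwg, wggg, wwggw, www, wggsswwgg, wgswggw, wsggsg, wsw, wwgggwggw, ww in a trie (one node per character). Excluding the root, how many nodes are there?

Count nodes per top-level branch (shared prefixes stored once):
  'w'-branch (wggg, wggsswwgg, wgsgsss, wgswggw, ws, wsggsg, wsw, wswgssgsg, ww, wwggggwg, wwgggwggw, wwggw, wwgwssw, www): 48 nodes
Sum: 48

48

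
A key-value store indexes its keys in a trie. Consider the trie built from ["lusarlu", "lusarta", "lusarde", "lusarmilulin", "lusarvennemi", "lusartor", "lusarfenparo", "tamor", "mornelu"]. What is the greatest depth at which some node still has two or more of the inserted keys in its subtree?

Equivalently: take the maximum, over all pairs, of their longest common prefix length.
"lusarta" and "lusartor" agree on "lusart" (6 characters) before diverging; nothing deeper is shared.
Longest shared-prefix length: 6

6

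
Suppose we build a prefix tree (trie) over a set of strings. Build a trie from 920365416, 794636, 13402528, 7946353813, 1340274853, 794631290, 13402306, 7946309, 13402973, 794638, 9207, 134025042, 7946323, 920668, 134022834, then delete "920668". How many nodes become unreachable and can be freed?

3

A node on "920668"'s path can go only if nothing else ends at it or branches off below it.
The suffix "668" (3 nodes) is used only by "920668"; the node for "920" still has the child "3", so pruning stops there.
Nodes removed: 3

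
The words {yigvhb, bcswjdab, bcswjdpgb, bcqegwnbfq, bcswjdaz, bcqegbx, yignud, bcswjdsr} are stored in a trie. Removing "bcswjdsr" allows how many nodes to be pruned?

2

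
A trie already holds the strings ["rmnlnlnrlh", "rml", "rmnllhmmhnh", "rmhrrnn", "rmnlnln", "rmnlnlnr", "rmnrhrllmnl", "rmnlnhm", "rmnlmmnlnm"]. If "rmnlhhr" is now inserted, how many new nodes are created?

Walking "rmnlhhr" from the root, the first 4 characters ("rmnl") follow existing edges; "h" is the first miss.
Each of the 3 remaining characters creates one node.

3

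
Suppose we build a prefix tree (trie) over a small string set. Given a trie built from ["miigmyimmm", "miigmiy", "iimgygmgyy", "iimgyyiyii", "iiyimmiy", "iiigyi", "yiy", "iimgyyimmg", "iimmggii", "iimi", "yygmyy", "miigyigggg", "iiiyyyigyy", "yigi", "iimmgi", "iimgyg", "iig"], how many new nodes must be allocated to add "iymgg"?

Walking "iymgg" from the root, the first 1 characters ("i") follow existing edges; "y" is the first miss.
So 5 − 1 = 4 new nodes.

4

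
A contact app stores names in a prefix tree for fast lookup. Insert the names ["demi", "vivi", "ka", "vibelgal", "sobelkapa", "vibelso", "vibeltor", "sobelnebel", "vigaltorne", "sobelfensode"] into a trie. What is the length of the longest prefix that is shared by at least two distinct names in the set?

5

Equivalently: take the maximum, over all pairs, of their longest common prefix length.
e.g. "sobelfensode" and "sobelkapa" share the prefix "sobel" of length 5; no pair shares a longer one.
Longest shared-prefix length: 5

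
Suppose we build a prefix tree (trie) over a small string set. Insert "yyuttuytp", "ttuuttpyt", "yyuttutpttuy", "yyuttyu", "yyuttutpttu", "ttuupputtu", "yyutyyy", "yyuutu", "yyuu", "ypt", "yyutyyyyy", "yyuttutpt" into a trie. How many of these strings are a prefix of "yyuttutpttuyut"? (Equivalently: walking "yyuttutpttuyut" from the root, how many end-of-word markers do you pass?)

3

Traverse "yyuttutpttuyut" character by character; count nodes along the way that are marked as word ends.
Prefixes of the query that are stored words: "yyuttutpt", "yyuttutpttu", "yyuttutpttuy"
Count: 3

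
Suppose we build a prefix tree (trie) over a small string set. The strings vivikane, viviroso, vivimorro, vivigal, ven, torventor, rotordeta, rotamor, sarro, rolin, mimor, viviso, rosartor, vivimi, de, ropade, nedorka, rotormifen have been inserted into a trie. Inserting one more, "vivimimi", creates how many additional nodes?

Walking "vivimimi" from the root, the first 6 characters ("vivimi") follow existing edges; "m" is the first miss.
Each of the 2 remaining characters creates one node.

2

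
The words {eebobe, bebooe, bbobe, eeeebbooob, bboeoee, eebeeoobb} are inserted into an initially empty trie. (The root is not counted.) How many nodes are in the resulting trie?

34

For each word, the new-node count is its length minus the longest prefix already in the trie:
  "eebobe" → 6 new (e, e, b, o, b, e)
  "bebooe" → 6 new (b, e, b, o, o, e)
  "bbobe" → prefix "b" already present; 4 new (b, o, b, e)
  "eeeebbooob" → prefix "ee" already present; 8 new (e, e, b, b, o, o, o, b)
  "bboeoee" → prefix "bbo" already present; 4 new (e, o, e, e)
  "eebeeoobb" → prefix "eeb" already present; 6 new (e, e, o, o, b, b)
Total nodes = 6 + 6 + 4 + 8 + 4 + 6 = 34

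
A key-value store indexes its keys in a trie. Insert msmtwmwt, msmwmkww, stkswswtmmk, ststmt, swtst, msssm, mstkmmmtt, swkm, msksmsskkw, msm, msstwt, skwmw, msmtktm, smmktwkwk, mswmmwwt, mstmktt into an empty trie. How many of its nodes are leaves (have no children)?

A leaf is a node with no children — equivalently, the end of a word that is not a proper prefix of any other stored word.
Those words: "msksmsskkw", "msmtktm", "msmtwmwt", "msmwmkww", "msssm", "msstwt", "mstkmmmtt", "mstmktt", "mswmmwwt", "skwmw", "smmktwkwk", "stkswswtmmk", "ststmt", "swkm", "swtst"
Leaf count: 15

15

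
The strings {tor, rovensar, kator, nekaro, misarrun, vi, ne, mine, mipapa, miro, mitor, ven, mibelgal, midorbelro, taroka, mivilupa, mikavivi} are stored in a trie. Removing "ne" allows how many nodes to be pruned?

0

Walk "ne" from the leaf back toward the root, removing each node that no remaining word uses.
Every node on "ne" is still needed (e.g. by "nekaro"), so nothing is freed.
Nodes removed: 0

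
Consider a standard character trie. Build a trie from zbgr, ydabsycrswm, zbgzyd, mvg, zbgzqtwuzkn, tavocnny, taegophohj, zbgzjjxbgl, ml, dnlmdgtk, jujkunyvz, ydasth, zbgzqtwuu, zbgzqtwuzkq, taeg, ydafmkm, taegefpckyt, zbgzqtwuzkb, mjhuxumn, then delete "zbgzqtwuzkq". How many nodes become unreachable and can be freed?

1

A node on "zbgzqtwuzkq"'s path can go only if nothing else ends at it or branches off below it.
The suffix "q" (1 node) is used only by "zbgzqtwuzkq"; the node for "zbgzqtwuzk" still has the child "n", so pruning stops there.
Nodes removed: 1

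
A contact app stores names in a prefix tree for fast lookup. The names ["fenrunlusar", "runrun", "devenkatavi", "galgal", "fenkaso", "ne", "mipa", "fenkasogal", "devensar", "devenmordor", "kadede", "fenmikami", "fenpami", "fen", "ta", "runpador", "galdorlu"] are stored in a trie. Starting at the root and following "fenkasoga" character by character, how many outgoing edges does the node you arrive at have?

1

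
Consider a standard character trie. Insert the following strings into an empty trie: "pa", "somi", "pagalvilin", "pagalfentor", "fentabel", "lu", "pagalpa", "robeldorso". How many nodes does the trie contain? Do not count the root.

42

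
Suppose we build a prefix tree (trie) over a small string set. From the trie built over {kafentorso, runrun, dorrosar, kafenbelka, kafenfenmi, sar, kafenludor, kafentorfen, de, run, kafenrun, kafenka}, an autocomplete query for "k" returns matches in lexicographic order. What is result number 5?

kafenrun

Filter for "k…" and sort: "kafenbelka", "kafenfenmi", "kafenka", "kafenludor", "kafenrun", "kafentorfen", "kafentorso"
The 5th is kafenrun.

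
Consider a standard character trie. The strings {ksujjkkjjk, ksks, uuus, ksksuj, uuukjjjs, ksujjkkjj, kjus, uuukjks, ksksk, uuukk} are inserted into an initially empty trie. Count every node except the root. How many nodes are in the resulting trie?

30

Insert word by word; a character creates a node only if that edge doesn't already exist:
  "ksujjkkjjk" → 10 new (k, s, u, j, j, k, k, j, j, k)
  "ksks" → prefix "ks" already present; 2 new (k, s)
  "uuus" → 4 new (u, u, u, s)
  "ksksuj" → prefix "ksks" already present; 2 new (u, j)
  "uuukjjjs" → prefix "uuu" already present; 5 new (k, j, j, j, s)
  "ksujjkkjj" → prefix "ksujjkkjj" already present; 0 new (none)
  "kjus" → prefix "k" already present; 3 new (j, u, s)
  "uuukjks" → prefix "uuukj" already present; 2 new (k, s)
  "ksksk" → prefix "ksks" already present; 1 new (k)
  "uuukk" → prefix "uuuk" already present; 1 new (k)
Total nodes = 10 + 2 + 4 + 2 + 5 + 0 + 3 + 2 + 1 + 1 = 30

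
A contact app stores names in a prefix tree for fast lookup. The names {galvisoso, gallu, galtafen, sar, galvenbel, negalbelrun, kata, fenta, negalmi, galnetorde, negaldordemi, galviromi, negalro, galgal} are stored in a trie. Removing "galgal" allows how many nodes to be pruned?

A node on "galgal"'s path can go only if nothing else ends at it or branches off below it.
The suffix "gal" (3 nodes) is used only by "galgal"; the node for "gal" still has the child "v", so pruning stops there.
Nodes removed: 3

3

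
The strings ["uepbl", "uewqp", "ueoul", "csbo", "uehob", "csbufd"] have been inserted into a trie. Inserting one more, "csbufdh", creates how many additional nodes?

1

Walking "csbufdh" from the root, the first 6 characters ("csbufd") follow existing edges; "h" is the first miss.
Each of the 1 remaining characters creates one node.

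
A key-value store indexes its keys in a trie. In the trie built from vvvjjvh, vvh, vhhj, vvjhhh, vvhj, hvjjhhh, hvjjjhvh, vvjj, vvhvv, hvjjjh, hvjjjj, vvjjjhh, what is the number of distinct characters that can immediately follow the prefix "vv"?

Follow the path "vv" to its node, then look at its outgoing edges.
Characters that immediately follow "vv" among the stored strings: {h, j, v}.
That node has 3 child edges.

3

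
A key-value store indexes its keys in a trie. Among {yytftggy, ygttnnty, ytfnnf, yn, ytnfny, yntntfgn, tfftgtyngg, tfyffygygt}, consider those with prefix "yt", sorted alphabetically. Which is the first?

ytfnnf

Words with prefix "yt", in lexicographic order: "ytfnnf", "ytnfny"
Position 1: ytfnnf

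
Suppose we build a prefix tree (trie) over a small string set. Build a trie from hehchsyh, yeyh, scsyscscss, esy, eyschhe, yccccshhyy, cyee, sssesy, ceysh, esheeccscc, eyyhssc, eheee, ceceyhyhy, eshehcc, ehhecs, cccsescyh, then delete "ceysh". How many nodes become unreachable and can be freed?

3

After clearing the end-marker at "ceysh", prune upward until reaching a node still needed by another word.
The suffix "ysh" (3 nodes) is used only by "ceysh"; the node for "ce" still has the child "c", so pruning stops there.
Nodes removed: 3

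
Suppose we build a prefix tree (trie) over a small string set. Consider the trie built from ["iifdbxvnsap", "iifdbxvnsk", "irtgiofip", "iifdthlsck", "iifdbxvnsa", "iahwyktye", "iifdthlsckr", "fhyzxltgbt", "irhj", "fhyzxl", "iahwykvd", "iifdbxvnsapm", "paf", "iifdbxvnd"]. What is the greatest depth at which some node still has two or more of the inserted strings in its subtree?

11

Look for the deepest trie node that still has at least two words in its subtree.
"iifdbxvnsap" and "iifdbxvnsapm" agree on "iifdbxvnsap" (11 characters) before diverging; nothing deeper is shared.
Longest shared-prefix length: 11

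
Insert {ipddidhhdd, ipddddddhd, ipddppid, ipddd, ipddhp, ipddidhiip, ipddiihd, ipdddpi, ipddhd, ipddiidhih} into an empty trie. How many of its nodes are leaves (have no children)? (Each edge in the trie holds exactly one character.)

A leaf is a node with no children — equivalently, the end of a word that is not a proper prefix of any other stored word.
Those words: "ipddddddhd", "ipdddpi", "ipddhd", "ipddhp", "ipddidhhdd", "ipddidhiip", "ipddiidhih", "ipddiihd", "ipddppid"
Leaf count: 9

9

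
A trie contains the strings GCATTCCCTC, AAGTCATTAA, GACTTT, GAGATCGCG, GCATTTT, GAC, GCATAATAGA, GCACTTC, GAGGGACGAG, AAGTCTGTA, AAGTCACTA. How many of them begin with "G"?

8

Traverse to the node for "G", then collect every word in that subtree.
Matches: "GAC", "GACTTT", "GAGATCGCG", "GAGGGACGAG", "GCACTTC", "GCATAATAGA", "GCATTCCCTC", "GCATTTT"
Count: 8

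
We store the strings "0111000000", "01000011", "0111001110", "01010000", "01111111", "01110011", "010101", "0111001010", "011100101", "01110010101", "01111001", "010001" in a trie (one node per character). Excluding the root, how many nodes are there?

38

Insert word by word; a character creates a node only if that edge doesn't already exist:
  "0111000000" → 10 new (0, 1, 1, 1, 0, 0, 0, 0, 0, 0)
  "01000011" → prefix "01" already present; 6 new (0, 0, 0, 0, 1, 1)
  "0111001110" → prefix "011100" already present; 4 new (1, 1, 1, 0)
  "01010000" → prefix "010" already present; 5 new (1, 0, 0, 0, 0)
  "01111111" → prefix "0111" already present; 4 new (1, 1, 1, 1)
  "01110011" → prefix "01110011" already present; 0 new (none)
  "010101" → prefix "01010" already present; 1 new (1)
  "0111001010" → prefix "0111001" already present; 3 new (0, 1, 0)
  "011100101" → prefix "011100101" already present; 0 new (none)
  "01110010101" → prefix "0111001010" already present; 1 new (1)
  "01111001" → prefix "01111" already present; 3 new (0, 0, 1)
  "010001" → prefix "01000" already present; 1 new (1)
Total nodes = 10 + 6 + 4 + 5 + 4 + 0 + 1 + 3 + 0 + 1 + 3 + 1 = 38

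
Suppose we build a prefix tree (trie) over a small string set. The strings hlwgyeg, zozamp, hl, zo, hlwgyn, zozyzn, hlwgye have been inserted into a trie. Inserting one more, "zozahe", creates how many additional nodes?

2

Walking "zozahe" from the root, the first 4 characters ("zoza") follow existing edges; "h" is the first miss.
So 6 − 4 = 2 new nodes.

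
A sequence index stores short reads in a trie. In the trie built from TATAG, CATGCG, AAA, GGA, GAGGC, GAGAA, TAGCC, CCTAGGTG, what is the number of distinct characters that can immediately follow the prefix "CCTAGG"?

1

Follow the path "CCTAGG" to its node, then look at its outgoing edges.
Distinct next characters after "CCTAGG": T.
That node has 1 child edge.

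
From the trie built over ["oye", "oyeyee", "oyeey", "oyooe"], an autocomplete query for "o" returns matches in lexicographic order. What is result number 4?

Filter for "o…" and sort: "oye", "oyeey", "oyeyee", "oyooe"
Position 4: oyooe

oyooe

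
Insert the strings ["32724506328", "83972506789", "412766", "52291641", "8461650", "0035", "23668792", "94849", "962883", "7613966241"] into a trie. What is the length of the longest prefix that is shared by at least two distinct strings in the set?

1

Look for the deepest trie node that still has at least two words in its subtree.
"83972506789" and "8461650" agree on "8" (1 characters) before diverging; nothing deeper is shared.
Longest shared-prefix length: 1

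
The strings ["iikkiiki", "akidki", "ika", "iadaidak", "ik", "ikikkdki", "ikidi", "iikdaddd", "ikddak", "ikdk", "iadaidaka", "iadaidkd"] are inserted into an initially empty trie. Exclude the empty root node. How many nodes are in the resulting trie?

Count nodes per top-level branch (shared prefixes stored once):
  'a'-branch (akidki): 6 nodes
  'i'-branch (iadaidak, iadaidaka, iadaidkd, iikdaddd, iikkiiki, ik, ika, ikddak, ikdk, ikidi, ikikkdki): 38 nodes
Sum: 44

44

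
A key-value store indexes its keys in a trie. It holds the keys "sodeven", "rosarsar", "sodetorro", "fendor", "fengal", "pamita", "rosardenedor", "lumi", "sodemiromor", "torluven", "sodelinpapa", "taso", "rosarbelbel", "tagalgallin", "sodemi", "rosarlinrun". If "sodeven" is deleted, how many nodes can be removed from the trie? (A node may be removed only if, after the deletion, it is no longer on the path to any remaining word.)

After clearing the end-marker at "sodeven", prune upward until reaching a node still needed by another word.
The suffix "ven" (3 nodes) is used only by "sodeven"; the node for "sode" still has the child "t", so pruning stops there.
Nodes removed: 3

3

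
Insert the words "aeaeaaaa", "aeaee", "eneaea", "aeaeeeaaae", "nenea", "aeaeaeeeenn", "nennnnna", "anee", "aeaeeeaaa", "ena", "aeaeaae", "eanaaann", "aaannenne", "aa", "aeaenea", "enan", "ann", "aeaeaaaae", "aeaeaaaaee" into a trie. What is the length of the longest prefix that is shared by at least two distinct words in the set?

The deepest shared node is where two words last agree before diverging.
e.g. "aeaeaaaae" and "aeaeaaaaee" share the prefix "aeaeaaaae" of length 9; no pair shares a longer one.
Longest shared-prefix length: 9

9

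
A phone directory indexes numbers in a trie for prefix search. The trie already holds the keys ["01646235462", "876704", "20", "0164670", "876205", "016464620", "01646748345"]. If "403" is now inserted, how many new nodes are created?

3

"403" shares no prefix with any stored word, so all 3 characters open new nodes.
3 − 0 = 3 new nodes.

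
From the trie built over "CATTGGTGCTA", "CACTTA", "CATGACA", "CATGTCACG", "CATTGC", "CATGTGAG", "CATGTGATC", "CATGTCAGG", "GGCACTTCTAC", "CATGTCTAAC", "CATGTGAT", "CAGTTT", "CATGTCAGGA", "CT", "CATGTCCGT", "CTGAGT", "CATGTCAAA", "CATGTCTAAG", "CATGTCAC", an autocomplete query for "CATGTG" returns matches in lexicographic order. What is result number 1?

DFS of the "CATGTG" subtree visits, in order: "CATGTGAG", "CATGTGAT", "CATGTGATC"
The 1st is CATGTGAG.

CATGTGAG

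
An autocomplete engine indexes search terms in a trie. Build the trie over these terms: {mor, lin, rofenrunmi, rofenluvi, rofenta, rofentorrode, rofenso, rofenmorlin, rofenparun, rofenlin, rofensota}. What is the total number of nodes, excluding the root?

For each word, the new-node count is its length minus the longest prefix already in the trie:
  "mor" → 3 new (m, o, r)
  "lin" → 3 new (l, i, n)
  "rofenrunmi" → 10 new (r, o, f, e, n, r, u, n, m, i)
  "rofenluvi" → prefix "rofen" already present; 4 new (l, u, v, i)
  "rofenta" → prefix "rofen" already present; 2 new (t, a)
  "rofentorrode" → prefix "rofent" already present; 6 new (o, r, r, o, d, e)
  "rofenso" → prefix "rofen" already present; 2 new (s, o)
  "rofenmorlin" → prefix "rofen" already present; 6 new (m, o, r, l, i, n)
  "rofenparun" → prefix "rofen" already present; 5 new (p, a, r, u, n)
  "rofenlin" → prefix "rofenl" already present; 2 new (i, n)
  "rofensota" → prefix "rofenso" already present; 2 new (t, a)
Total nodes = 3 + 3 + 10 + 4 + 2 + 6 + 2 + 6 + 5 + 2 + 2 = 45

45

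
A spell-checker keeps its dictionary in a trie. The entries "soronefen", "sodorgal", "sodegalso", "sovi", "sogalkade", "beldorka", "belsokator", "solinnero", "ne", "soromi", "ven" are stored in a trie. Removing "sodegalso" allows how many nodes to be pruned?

After clearing the end-marker at "sodegalso", prune upward until reaching a node still needed by another word.
The suffix "egalso" (6 nodes) is used only by "sodegalso"; the node for "sod" still has the child "o", so pruning stops there.
Nodes removed: 6

6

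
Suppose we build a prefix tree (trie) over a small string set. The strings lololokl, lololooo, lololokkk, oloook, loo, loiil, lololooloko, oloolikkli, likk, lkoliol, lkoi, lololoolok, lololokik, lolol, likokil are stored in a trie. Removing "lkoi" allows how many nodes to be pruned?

1

After clearing the end-marker at "lkoi", prune upward until reaching a node still needed by another word.
The suffix "i" (1 node) is used only by "lkoi"; the node for "lko" still has the child "l", so pruning stops there.
Nodes removed: 1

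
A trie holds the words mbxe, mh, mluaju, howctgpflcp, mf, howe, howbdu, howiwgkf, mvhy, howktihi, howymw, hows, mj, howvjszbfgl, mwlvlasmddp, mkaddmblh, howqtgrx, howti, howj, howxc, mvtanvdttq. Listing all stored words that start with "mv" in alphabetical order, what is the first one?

DFS of the "mv" subtree visits, in order: "mvhy", "mvtanvdttq"
Position 1: mvhy

mvhy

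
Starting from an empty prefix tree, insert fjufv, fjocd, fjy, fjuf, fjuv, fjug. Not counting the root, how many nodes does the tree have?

Insert word by word; a character creates a node only if that edge doesn't already exist:
  "fjufv" → 5 new (f, j, u, f, v)
  "fjocd" → prefix "fj" already present; 3 new (o, c, d)
  "fjy" → prefix "fj" already present; 1 new (y)
  "fjuf" → prefix "fjuf" already present; 0 new (none)
  "fjuv" → prefix "fju" already present; 1 new (v)
  "fjug" → prefix "fju" already present; 1 new (g)
Total nodes = 5 + 3 + 1 + 0 + 1 + 1 = 11

11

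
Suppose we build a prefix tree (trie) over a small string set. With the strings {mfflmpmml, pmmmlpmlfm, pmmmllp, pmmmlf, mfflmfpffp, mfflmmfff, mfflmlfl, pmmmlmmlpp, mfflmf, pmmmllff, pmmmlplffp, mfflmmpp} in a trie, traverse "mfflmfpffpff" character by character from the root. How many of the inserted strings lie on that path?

2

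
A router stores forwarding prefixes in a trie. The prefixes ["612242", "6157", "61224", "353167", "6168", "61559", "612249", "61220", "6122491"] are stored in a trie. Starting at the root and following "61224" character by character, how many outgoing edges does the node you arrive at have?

2

The children of the "61224" node are the distinct next characters among strings starting with "61224".
Characters that immediately follow "61224" among the stored strings: {2, 9}.
That node has 2 child edges.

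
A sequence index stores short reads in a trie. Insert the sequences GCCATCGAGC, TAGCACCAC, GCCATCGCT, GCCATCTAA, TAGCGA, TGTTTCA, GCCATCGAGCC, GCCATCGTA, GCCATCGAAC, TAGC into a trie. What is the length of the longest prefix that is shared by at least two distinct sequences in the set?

Equivalently: take the maximum, over all pairs, of their longest common prefix length.
"GCCATCGAGC" and "GCCATCGAGCC" agree on "GCCATCGAGC" (10 characters) before diverging; nothing deeper is shared.
Longest shared-prefix length: 10

10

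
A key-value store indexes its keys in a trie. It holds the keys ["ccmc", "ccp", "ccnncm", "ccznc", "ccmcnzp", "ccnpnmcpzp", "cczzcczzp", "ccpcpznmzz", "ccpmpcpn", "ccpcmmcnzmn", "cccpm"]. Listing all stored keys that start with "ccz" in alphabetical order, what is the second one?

cczzcczzp

Filter for "ccz…" and sort: "ccznc", "cczzcczzp"
The 2nd is cczzcczzp.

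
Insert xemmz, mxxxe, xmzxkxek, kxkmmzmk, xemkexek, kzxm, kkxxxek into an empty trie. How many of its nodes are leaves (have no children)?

7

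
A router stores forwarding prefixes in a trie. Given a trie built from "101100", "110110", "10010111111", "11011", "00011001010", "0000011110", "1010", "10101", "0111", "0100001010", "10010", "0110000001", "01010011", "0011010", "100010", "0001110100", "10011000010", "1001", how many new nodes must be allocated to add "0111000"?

Walking "0111000" from the root, the first 4 characters ("0111") follow existing edges; "0" is the first miss.
Each of the 3 remaining characters creates one node.

3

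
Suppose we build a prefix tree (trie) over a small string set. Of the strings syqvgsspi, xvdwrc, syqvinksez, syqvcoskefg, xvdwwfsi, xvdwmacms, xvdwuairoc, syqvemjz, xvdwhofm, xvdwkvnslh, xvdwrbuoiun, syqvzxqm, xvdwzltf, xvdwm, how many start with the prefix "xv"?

Walk to "xv"; the words in its subtree are exactly those with that prefix.
Matches: "xvdwhofm", "xvdwkvnslh", "xvdwm", "xvdwmacms", "xvdwrbuoiun", "xvdwrc", "xvdwuairoc", "xvdwwfsi", "xvdwzltf"
Count: 9

9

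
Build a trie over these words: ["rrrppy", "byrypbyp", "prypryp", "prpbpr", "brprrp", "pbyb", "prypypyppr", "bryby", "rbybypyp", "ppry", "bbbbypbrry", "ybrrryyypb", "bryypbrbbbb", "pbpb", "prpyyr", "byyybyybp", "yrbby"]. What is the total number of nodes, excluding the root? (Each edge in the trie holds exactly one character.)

Trace insertions, counting only characters that open a new branch:
  "rrrppy" → 6 new (r, r, r, p, p, y)
  "byrypbyp" → 8 new (b, y, r, y, p, b, y, p)
  "prypryp" → 7 new (p, r, y, p, r, y, p)
  "prpbpr" → prefix "pr" already present; 4 new (p, b, p, r)
  "brprrp" → prefix "b" already present; 5 new (r, p, r, r, p)
  "pbyb" → prefix "p" already present; 3 new (b, y, b)
  "prypypyppr" → prefix "pryp" already present; 6 new (y, p, y, p, p, r)
  "bryby" → prefix "br" already present; 3 new (y, b, y)
  "rbybypyp" → prefix "r" already present; 7 new (b, y, b, y, p, y, p)
  "ppry" → prefix "p" already present; 3 new (p, r, y)
  "bbbbypbrry" → prefix "b" already present; 9 new (b, b, b, y, p, b, r, r, y)
  "ybrrryyypb" → 10 new (y, b, r, r, r, y, y, y, p, b)
  "bryypbrbbbb" → prefix "bry" already present; 8 new (y, p, b, r, b, b, b, b)
  "pbpb" → prefix "pb" already present; 2 new (p, b)
  "prpyyr" → prefix "prp" already present; 3 new (y, y, r)
  "byyybyybp" → prefix "by" already present; 7 new (y, y, b, y, y, b, p)
  "yrbby" → prefix "y" already present; 4 new (r, b, b, y)
Total nodes = 6 + 8 + 7 + 4 + 5 + 3 + 6 + 3 + 7 + 3 + 9 + 10 + 8 + 2 + 3 + 7 + 4 = 95

95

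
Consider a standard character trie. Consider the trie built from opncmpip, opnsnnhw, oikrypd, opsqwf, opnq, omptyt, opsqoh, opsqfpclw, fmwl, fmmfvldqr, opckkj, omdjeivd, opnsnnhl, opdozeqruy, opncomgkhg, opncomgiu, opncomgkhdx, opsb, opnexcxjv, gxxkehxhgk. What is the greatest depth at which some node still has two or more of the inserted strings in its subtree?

The deepest shared node is where two words last agree before diverging.
"opncomgkhdx" and "opncomgkhg" agree on "opncomgkh" (9 characters) before diverging; nothing deeper is shared.
Longest shared-prefix length: 9

9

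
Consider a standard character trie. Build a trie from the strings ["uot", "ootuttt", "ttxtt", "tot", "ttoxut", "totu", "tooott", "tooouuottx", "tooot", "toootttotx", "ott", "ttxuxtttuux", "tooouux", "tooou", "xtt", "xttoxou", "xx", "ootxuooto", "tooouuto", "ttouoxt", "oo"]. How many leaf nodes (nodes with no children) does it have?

Leaves are exactly the stored words that no other stored word extends.
Those words: "ootuttt", "ootxuooto", "ott", "toootttotx", "tooouuottx", "tooouuto", "tooouux", "totu", "ttouoxt", "ttoxut", "ttxtt", "ttxuxtttuux", "uot", "xttoxou", "xx"
Leaf count: 15

15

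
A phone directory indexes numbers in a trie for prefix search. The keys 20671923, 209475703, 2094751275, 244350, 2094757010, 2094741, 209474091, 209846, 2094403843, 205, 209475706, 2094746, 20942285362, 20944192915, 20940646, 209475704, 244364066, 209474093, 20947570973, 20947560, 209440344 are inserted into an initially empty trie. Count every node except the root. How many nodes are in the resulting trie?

74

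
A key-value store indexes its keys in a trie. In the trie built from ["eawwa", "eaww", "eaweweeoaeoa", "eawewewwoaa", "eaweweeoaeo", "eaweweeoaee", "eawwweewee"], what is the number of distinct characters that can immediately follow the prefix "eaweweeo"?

1

Follow the path "eaweweeo" to its node, then look at its outgoing edges.
Characters that immediately follow "eaweweeo" among the stored strings: {a}.
That node has 1 child edge.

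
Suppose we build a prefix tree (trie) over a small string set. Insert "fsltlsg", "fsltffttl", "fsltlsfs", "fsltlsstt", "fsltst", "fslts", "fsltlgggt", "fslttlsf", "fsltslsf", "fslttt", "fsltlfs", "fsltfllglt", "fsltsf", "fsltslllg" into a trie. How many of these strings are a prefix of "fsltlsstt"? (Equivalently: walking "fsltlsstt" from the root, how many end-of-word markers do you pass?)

1

Traverse "fsltlsstt" character by character; count nodes along the way that are marked as word ends.
Prefixes of the query that are stored words: "fsltlsstt"
Count: 1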